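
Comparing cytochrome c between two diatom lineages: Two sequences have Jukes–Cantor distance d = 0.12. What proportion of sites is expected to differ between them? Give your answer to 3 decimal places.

p = (3/4)(1 − e^(−4d/3)) = 0.75 × (1 − e^(-0.16)) = 0.75 × (1 − 0.852144) = 0.110892.

0.111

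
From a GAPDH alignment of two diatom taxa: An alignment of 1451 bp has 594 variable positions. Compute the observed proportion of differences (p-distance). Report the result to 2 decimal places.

p = 594/1451 = 0.409372… ≈ 0.41 (to 2 d.p.).

0.41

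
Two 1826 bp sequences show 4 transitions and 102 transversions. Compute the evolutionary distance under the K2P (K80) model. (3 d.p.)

0.061

P = 4/1826 ≈ 0.002191 and Q = 102/1826 ≈ 0.05586.
Under the Kimura two-parameter model, d = −½ ln(1 − 2P − Q) − ¼ ln(1 − 2Q).
1 − 2P − Q = 0.939758, giving −½ ln(0.939758) = 0.031066.
1 − 2Q = 0.88828, giving −¼ ln(0.88828) = 0.029617.
d = 0.031066 + 0.029617 = 0.060683.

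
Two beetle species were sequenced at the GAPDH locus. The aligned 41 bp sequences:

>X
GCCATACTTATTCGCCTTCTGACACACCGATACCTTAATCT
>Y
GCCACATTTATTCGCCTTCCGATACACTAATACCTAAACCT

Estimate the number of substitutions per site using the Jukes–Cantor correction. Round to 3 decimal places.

0.226

The sequences differ at 8 of 41 sites (5, 7, 20, 23, 28, 29, 36, 39), so p = 8/41 ≈ 0.195122.
d = −(3/4) ln(1 − 4p/3) = −0.75 ln(1 − 0.260163) = −0.75 ln(0.739837)
  = −0.75 × (-0.301325) = 0.225994 substitutions/site.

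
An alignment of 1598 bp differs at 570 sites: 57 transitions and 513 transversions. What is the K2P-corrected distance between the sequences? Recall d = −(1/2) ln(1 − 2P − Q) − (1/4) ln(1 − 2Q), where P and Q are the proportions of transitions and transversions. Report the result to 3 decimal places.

P = 57/1598 ≈ 0.03567 and Q = 513/1598 ≈ 0.321026.
Under the Kimura two-parameter model, d = −½ ln(1 − 2P − Q) − ¼ ln(1 − 2Q).
1 − 2P − Q = 0.607634, giving −½ ln(0.607634) = 0.249091.
1 − 2Q = 0.357948, giving −¼ ln(0.357948) = 0.256842.
d = 0.249091 + 0.256842 = 0.505933.

0.506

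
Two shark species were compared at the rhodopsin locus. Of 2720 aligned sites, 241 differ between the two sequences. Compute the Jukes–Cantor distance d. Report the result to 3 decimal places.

p = 241/2720 ≈ 0.088603.
d = −(3/4) ln(1 − 4p/3) = −0.75 ln(1 − 0.118137) = −0.75 ln(0.881863)
  = −0.75 × (-0.125719) = 0.094289 substitutions/site.

0.094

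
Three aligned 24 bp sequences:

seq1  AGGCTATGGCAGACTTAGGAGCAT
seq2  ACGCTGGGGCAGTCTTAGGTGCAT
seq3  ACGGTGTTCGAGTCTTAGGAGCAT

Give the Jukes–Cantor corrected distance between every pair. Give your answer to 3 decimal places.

d(seq1,seq2) = 0.244, d(seq1,seq3) = 0.369, d(seq2,seq3) = 0.304

seq1–seq2: 5/24 sites differ → p ≈ 0.208333, d = −0.75 ln(1 − 0.277777) = 0.244066 ≈ 0.244.
seq1–seq3: 7/24 sites differ → p ≈ 0.291667, d = −0.75 ln(1 − 0.388889) = 0.369358 ≈ 0.369.
seq2–seq3: 6/24 sites differ → p = 0.25, d = −0.75 ln(1 − 0.333333) = 0.304098 ≈ 0.304.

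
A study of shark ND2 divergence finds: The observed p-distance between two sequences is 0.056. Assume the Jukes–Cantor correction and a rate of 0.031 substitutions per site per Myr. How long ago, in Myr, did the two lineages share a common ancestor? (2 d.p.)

d = −(3/4) ln(1 − 4p/3) = −0.75 ln(1 − 0.074667) = −0.75 ln(0.925333)
  = −0.75 × (-0.077602) = 0.058202 substitutions/site.
Under a molecular clock d = 2μt, so t = d/(2μ) = 0.058202 / (2 × 0.031) = 0.94 Myr.

0.94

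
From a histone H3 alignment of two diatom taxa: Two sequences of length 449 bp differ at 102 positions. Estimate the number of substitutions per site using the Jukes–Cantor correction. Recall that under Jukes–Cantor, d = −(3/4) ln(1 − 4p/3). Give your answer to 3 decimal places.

p = 102/449 ≈ 0.227171.
d = −(3/4) ln(1 − 4p/3) = −0.75 ln(1 − 0.302895) = −0.75 ln(0.697105)
  = −0.75 × (-0.360819) = 0.270614 substitutions/site.

0.271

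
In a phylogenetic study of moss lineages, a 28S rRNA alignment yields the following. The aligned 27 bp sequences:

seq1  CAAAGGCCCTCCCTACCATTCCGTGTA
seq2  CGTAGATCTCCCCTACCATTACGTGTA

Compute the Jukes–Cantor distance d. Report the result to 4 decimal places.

0.3181

The sequences differ at 7 of 27 sites (2, 3, 6, 7, 9, 10, 21), so p = 7/27 ≈ 0.259259.
d = −(3/4) ln(1 − 4p/3) = −0.75 ln(1 − 0.345679) = −0.75 ln(0.654321)
  = −0.75 × (-0.424157) = 0.318118 substitutions/site.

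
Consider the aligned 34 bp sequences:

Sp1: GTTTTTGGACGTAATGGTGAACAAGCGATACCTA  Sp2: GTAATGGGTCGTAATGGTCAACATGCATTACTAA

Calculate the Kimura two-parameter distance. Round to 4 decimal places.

0.3767

Of 34 sites, 2 differences are transitions and 8 are transversions, so P = 2/34 ≈ 0.058824 and Q = 8/34 ≈ 0.235294.
Under the Kimura two-parameter model, d = −½ ln(1 − 2P − Q) − ¼ ln(1 − 2Q).
1 − 2P − Q = 0.647058, giving −½ ln(0.647058) = 0.217660.
1 − 2Q = 0.529412, giving −¼ ln(0.529412) = 0.158997.
d = 0.217660 + 0.158997 = 0.376657.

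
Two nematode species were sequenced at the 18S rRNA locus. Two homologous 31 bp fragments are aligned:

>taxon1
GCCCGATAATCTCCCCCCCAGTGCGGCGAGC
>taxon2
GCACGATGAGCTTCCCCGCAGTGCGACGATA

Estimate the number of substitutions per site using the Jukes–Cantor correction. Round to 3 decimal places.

0.316

The sequences differ at 8 of 31 sites (3, 8, 10, 13, 18, 26, 30, 31), so p = 8/31 ≈ 0.258065.
d = −(3/4) ln(1 − 4p/3) = −0.75 ln(1 − 0.344087) = −0.75 ln(0.655913)
  = −0.75 × (-0.421727) = 0.316295 substitutions/site.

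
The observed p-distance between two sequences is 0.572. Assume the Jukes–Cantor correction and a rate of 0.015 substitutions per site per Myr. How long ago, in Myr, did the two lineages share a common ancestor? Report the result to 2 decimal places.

35.96

d = −(3/4) ln(1 − 4p/3) = −0.75 ln(1 − 0.762667) = −0.75 ln(0.237333)
  = −0.75 × (-1.438291) = 1.078718 substitutions/site.
Under a molecular clock d = 2μt, so t = d/(2μ) = 1.078718 / (2 × 0.015) = 35.96 Myr.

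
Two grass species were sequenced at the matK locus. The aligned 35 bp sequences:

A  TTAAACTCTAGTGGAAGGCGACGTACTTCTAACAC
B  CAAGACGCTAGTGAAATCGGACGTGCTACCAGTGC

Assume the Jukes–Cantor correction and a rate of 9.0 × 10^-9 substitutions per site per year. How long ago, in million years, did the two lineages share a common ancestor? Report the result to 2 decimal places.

31.76

The sequences differ at 14 of 35 sites, so p = 14/35 = 0.4.
d = −(3/4) ln(1 − 4p/3) = −0.75 ln(1 − 0.533333) = −0.75 ln(0.466667)
  = −0.75 × (-0.762139) = 0.571604 substitutions/site.
Under a molecular clock d = 2μt, so t = d/(2μ) = 0.571604 / (2 × 9.0 × 10^-9) = 31.76 million years.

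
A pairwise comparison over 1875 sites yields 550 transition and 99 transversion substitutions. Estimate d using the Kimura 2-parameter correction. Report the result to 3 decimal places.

0.538

P = 550/1875 ≈ 0.293333 and Q = 99/1875 = 0.0528.
Under the Kimura two-parameter model, d = −½ ln(1 − 2P − Q) − ¼ ln(1 − 2Q).
1 − 2P − Q = 0.360534, giving −½ ln(0.360534) = 0.510085.
1 − 2Q = 0.8944, giving −¼ ln(0.8944) = 0.027901.
d = 0.510085 + 0.027901 = 0.537986.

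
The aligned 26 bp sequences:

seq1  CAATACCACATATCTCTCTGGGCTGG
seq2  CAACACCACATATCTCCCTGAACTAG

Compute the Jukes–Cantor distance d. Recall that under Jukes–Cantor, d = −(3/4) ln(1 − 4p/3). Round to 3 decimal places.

The sequences differ at 5 of 26 sites (4, 17, 21, 22, 25), so p = 5/26 ≈ 0.192308.
d = −(3/4) ln(1 − 4p/3) = −0.75 ln(1 − 0.256411) = −0.75 ln(0.743589)
  = −0.75 × (-0.296267) = 0.222200 substitutions/site.

0.222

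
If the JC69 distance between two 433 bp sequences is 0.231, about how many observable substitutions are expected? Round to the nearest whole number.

86

Invert JC69: p = (3/4)(1 − e^(−4d/3)) = 0.75 × (1 − e^(-0.308)) = 0.75 × (1 − 0.734915) = 0.198814.
Expected differing sites = pL ≈ 0.198814 × 433 = 86.086462 ≈ 86.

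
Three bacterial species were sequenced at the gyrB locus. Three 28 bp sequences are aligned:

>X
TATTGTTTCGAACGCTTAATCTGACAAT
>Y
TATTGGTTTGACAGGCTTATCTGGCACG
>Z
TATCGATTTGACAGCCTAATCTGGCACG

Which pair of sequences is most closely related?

X–Y: 10/28 differ, p = 0.357, d = 0.485.
X–Z: 9/28 differ, p = 0.321, d = 0.420.
Y–Z: 4/28 differ, p = 0.143, d = 0.158.
The smallest distance is between Y and Z.

Y and Z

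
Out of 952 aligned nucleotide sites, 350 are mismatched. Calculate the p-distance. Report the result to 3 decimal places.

0.368

p = 350/952 = 0.367647… ≈ 0.368 (to 3 d.p.).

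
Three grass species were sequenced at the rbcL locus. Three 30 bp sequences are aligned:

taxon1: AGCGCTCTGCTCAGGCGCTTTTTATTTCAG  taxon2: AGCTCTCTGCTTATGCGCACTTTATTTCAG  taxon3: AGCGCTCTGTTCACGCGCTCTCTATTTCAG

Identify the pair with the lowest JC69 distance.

taxon1 and taxon3

taxon1–taxon2: 5/30 differ, p = 0.167, d = 0.188.
taxon1–taxon3: 4/30 differ, p = 0.133, d = 0.147.
taxon2–taxon3: 6/30 differ, p = 0.200, d = 0.233.
The smallest distance is between taxon1 and taxon3.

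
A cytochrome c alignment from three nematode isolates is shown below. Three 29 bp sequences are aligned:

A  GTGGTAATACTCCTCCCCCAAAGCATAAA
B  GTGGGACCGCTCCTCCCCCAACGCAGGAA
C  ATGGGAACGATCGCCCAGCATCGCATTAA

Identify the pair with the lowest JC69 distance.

A and B

A–B: 7/29 differ, p = 0.241, d = 0.291.
A–C: 12/29 differ, p = 0.414, d = 0.602.
B–C: 10/29 differ, p = 0.345, d = 0.462.
The smallest distance is between A and B.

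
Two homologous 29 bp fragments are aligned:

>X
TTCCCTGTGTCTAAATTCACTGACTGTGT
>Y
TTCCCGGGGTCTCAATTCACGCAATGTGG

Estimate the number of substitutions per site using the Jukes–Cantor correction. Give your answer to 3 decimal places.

The sequences differ at 7 of 29 sites (6, 8, 13, 21, 22, 24, 29), so p = 7/29 ≈ 0.241379.
d = −(3/4) ln(1 − 4p/3) = −0.75 ln(1 − 0.321839) = −0.75 ln(0.678161)
  = −0.75 × (-0.388371) = 0.291278 substitutions/site.

0.291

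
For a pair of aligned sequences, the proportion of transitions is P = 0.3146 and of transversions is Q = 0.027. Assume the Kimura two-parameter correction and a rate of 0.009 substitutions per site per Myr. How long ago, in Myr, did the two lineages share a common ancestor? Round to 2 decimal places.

Under the Kimura two-parameter model, d = −½ ln(1 − 2P − Q) − ¼ ln(1 − 2Q).
1 − 2P − Q = 0.3438, giving −½ ln(0.3438) = 0.533848.
1 − 2Q = 0.946, giving −¼ ln(0.946) = 0.013878.
d = 0.533848 + 0.013878 = 0.547726.
Under a molecular clock d = 2μt, so t = d/(2μ) = 0.547726 / (2 × 0.009) = 30.43 Myr.

30.43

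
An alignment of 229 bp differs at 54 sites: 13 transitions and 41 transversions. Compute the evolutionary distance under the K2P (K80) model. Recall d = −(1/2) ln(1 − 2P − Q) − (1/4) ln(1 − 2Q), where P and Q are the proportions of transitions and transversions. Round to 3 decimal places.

0.284

P = 13/229 ≈ 0.056769 and Q = 41/229 ≈ 0.179039.
Under the Kimura two-parameter model, d = −½ ln(1 − 2P − Q) − ¼ ln(1 − 2Q).
1 − 2P − Q = 0.707423, giving −½ ln(0.707423) = 0.173063.
1 − 2Q = 0.641922, giving −¼ ln(0.641922) = 0.110822.
d = 0.173063 + 0.110822 = 0.283885.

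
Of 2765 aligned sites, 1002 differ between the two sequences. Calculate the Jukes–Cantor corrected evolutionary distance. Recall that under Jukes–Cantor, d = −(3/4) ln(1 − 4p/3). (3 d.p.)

0.495

p = 1002/2765 ≈ 0.362387.
d = −(3/4) ln(1 − 4p/3) = −0.75 ln(1 − 0.483183) = −0.75 ln(0.516817)
  = −0.75 × (-0.660066) = 0.495050 substitutions/site.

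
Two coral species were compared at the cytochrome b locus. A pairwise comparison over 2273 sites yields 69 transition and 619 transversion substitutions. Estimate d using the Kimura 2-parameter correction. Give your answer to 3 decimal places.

0.399

P = 69/2273 ≈ 0.030356 and Q = 619/2273 ≈ 0.272327.
Under the Kimura two-parameter model, d = −½ ln(1 − 2P − Q) − ¼ ln(1 − 2Q).
1 − 2P − Q = 0.666961, giving −½ ln(0.666961) = 0.202512.
1 − 2Q = 0.455346, giving −¼ ln(0.455346) = 0.196674.
d = 0.202512 + 0.196674 = 0.399186.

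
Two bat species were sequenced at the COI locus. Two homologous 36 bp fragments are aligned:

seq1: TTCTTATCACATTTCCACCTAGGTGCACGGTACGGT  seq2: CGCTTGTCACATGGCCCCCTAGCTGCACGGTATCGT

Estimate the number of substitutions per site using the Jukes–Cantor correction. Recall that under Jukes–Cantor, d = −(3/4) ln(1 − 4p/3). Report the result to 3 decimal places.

The sequences differ at 9 of 36 sites (1, 2, 6, 13, 14, 17, 23, 33, 34), so p = 9/36 = 0.25.
d = −(3/4) ln(1 − 4p/3) = −0.75 ln(1 − 0.333333) = −0.75 ln(0.666667)
  = −0.75 × (-0.405465) = 0.304099 substitutions/site.

0.304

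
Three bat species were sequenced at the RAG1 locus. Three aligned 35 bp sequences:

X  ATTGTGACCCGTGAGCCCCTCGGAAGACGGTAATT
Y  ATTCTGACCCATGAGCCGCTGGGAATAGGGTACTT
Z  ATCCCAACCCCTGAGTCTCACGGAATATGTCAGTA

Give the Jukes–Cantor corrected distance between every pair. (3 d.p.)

d(X,Y) = 0.233, d(X,Z) = 0.572, d(Y,Z) = 0.513

X–Y: 7/35 sites differ → p = 0.2, d = −0.75 ln(1 − 0.266667) = 0.232617 ≈ 0.233.
X–Z: 14/35 sites differ → p = 0.4, d = −0.75 ln(1 − 0.533333) = 0.571605 ≈ 0.572.
Y–Z: 13/35 sites differ → p ≈ 0.371429, d = −0.75 ln(1 − 0.495239) = 0.512753 ≈ 0.513.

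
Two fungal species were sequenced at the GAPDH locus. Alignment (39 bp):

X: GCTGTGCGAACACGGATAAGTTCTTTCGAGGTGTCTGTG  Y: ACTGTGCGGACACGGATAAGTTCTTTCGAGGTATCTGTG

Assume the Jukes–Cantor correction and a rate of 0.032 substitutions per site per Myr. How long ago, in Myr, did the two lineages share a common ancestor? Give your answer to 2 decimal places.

The sequences differ at 3 of 39 sites (1, 9, 33), so p = 3/39 ≈ 0.076923.
d = −(3/4) ln(1 − 4p/3) = −0.75 ln(1 − 0.102564) = −0.75 ln(0.897436)
  = −0.75 × (-0.108213) = 0.081160 substitutions/site.
Under a molecular clock d = 2μt, so t = d/(2μ) = 0.081160 / (2 × 0.032) = 1.27 Myr.

1.27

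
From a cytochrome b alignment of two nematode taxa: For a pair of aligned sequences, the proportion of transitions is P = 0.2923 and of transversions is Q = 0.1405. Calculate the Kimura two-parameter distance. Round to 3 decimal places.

Under the Kimura two-parameter model, d = −½ ln(1 − 2P − Q) − ¼ ln(1 − 2Q).
1 − 2P − Q = 0.2749, giving −½ ln(0.2749) = 0.645674.
1 − 2Q = 0.719, giving −¼ ln(0.719) = 0.082473.
d = 0.645674 + 0.082473 = 0.728147.

0.728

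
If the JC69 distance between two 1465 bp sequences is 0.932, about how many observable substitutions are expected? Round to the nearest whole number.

Invert JC69: p = (3/4)(1 − e^(−4d/3)) = 0.75 × (1 − e^(-1.242667)) = 0.75 × (1 − 0.288613) = 0.533540.
Expected differing sites = pL ≈ 0.533540 × 1465 = 781.6361 ≈ 782.

782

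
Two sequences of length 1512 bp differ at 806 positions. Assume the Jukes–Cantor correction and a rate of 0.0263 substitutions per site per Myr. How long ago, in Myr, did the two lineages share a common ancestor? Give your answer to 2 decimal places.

17.69

p = 806/1512 ≈ 0.533069.
d = −(3/4) ln(1 − 4p/3) = −0.75 ln(1 − 0.710759) = −0.75 ln(0.289241)
  = −0.75 × (-1.240495) = 0.930371 substitutions/site.
Under a molecular clock d = 2μt, so t = d/(2μ) = 0.930371 / (2 × 0.0263) = 17.69 Myr.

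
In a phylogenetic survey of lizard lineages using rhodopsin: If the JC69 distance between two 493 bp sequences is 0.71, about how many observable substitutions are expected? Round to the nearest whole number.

226

Invert JC69: p = (3/4)(1 − e^(−4d/3)) = 0.75 × (1 − e^(-0.946667)) = 0.75 × (1 − 0.388032) = 0.458976.
Expected differing sites = pL ≈ 0.458976 × 493 = 226.275168 ≈ 226.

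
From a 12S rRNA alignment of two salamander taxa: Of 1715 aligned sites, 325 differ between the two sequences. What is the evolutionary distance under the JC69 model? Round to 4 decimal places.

0.2184

p = 325/1715 ≈ 0.189504.
d = −(3/4) ln(1 − 4p/3) = −0.75 ln(1 − 0.252672) = −0.75 ln(0.747328)
  = −0.75 × (-0.291251) = 0.218438 substitutions/site.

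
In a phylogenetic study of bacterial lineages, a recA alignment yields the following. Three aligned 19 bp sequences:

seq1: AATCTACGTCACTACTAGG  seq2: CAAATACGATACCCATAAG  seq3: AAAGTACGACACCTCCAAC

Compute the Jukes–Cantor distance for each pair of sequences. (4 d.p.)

seq1–seq2: 9/19 sites differ → p ≈ 0.473684, d = −0.75 ln(1 − 0.631579) = 0.748897 ≈ 0.7489.
seq1–seq3: 8/19 sites differ → p ≈ 0.421053, d = −0.75 ln(1 − 0.561404) = 0.618132 ≈ 0.6181.
seq2–seq3: 7/19 sites differ → p ≈ 0.368421, d = −0.75 ln(1 − 0.491228) = 0.506816 ≈ 0.5068.

d(seq1,seq2) = 0.7489, d(seq1,seq3) = 0.6181, d(seq2,seq3) = 0.5068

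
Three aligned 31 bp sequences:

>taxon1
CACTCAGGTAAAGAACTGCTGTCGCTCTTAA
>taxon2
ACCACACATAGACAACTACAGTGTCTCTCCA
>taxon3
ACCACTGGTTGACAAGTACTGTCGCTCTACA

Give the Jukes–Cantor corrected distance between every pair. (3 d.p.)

taxon1–taxon2: 13/31 sites differ → p ≈ 0.419355, d = −0.75 ln(1 − 0.55914) = 0.614271 ≈ 0.614.
taxon1–taxon3: 11/31 sites differ → p ≈ 0.354839, d = −0.75 ln(1 − 0.473119) = 0.480585 ≈ 0.481.
taxon2–taxon3: 9/31 sites differ → p ≈ 0.290323, d = −0.75 ln(1 − 0.387097) = 0.367161 ≈ 0.367.

d(taxon1,taxon2) = 0.614, d(taxon1,taxon3) = 0.481, d(taxon2,taxon3) = 0.367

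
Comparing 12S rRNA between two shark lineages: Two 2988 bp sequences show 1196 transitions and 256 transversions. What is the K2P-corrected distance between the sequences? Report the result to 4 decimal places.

1.1337

P = 1196/2988 ≈ 0.400268 and Q = 256/2988 ≈ 0.085676.
Under the Kimura two-parameter model, d = −½ ln(1 − 2P − Q) − ¼ ln(1 − 2Q).
1 − 2P − Q = 0.113788, giving −½ ln(0.113788) = 1.086709.
1 − 2Q = 0.828648, giving −¼ ln(0.828648) = 0.046990.
d = 1.086709 + 0.046990 = 1.133699.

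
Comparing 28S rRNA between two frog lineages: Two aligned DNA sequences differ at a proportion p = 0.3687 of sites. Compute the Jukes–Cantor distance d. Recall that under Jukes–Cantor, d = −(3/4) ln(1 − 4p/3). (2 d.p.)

0.51

d = −(3/4) ln(1 − 4p/3) = −0.75 ln(1 − 0.4916) = −0.75 ln(0.5084)
  = −0.75 × (-0.676487) = 0.507365 substitutions/site.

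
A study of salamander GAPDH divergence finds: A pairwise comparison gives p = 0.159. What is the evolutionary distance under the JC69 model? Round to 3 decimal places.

d = −(3/4) ln(1 − 4p/3) = −0.75 ln(1 − 0.212) = −0.75 ln(0.788)
  = −0.75 × (-0.238257) = 0.178693 substitutions/site.

0.179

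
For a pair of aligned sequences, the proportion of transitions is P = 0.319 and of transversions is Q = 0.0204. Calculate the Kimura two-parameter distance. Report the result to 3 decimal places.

0.547

Under the Kimura two-parameter model, d = −½ ln(1 − 2P − Q) − ¼ ln(1 − 2Q).
1 − 2P − Q = 0.3416, giving −½ ln(0.3416) = 0.537057.
1 − 2Q = 0.9592, giving −¼ ln(0.9592) = 0.010414.
d = 0.537057 + 0.010414 = 0.547471.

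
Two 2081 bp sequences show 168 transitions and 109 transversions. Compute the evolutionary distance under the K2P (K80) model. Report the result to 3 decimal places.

0.148

P = 168/2081 ≈ 0.08073 and Q = 109/2081 ≈ 0.052379.
Under the Kimura two-parameter model, d = −½ ln(1 − 2P − Q) − ¼ ln(1 − 2Q).
1 − 2P − Q = 0.786161, giving −½ ln(0.786161) = 0.120297.
1 − 2Q = 0.895242, giving −¼ ln(0.895242) = 0.027665.
d = 0.120297 + 0.027665 = 0.147962.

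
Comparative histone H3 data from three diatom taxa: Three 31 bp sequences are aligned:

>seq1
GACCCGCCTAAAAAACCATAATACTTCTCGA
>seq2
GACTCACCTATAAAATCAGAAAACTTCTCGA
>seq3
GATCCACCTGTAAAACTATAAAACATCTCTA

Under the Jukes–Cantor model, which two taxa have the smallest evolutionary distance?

seq1–seq2: 6/31 differ, p = 0.194, d = 0.224.
seq1–seq3: 8/31 differ, p = 0.258, d = 0.316.
seq2–seq3: 8/31 differ, p = 0.258, d = 0.316.
The smallest distance is between seq1 and seq2.

seq1 and seq2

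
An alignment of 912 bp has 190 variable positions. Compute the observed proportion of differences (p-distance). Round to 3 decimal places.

p = 190/912 = 0.208333… ≈ 0.208 (to 3 d.p.).

0.208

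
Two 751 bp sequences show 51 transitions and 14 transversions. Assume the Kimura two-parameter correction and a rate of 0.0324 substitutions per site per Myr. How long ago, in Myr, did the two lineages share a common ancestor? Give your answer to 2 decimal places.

1.44

P = 51/751 ≈ 0.067909 and Q = 14/751 ≈ 0.018642.
Under the Kimura two-parameter model, d = −½ ln(1 − 2P − Q) − ¼ ln(1 − 2Q).
1 − 2P − Q = 0.84554, giving −½ ln(0.84554) = 0.083890.
1 − 2Q = 0.962716, giving −¼ ln(0.962716) = 0.009499.
d = 0.083890 + 0.009499 = 0.093389.
Under a molecular clock d = 2μt, so t = d/(2μ) = 0.093389 / (2 × 0.0324) = 1.44 Myr.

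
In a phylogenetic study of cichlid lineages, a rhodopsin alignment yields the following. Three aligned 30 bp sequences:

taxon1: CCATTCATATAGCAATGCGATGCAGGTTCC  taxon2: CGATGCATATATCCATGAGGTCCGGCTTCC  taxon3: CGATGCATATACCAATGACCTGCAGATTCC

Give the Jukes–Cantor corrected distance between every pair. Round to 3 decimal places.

d(taxon1,taxon2) = 0.383, d(taxon1,taxon3) = 0.280, d(taxon2,taxon3) = 0.280

taxon1–taxon2: 9/30 sites differ → p = 0.3, d = −0.75 ln(1 − 0.4) = 0.383119 ≈ 0.383.
taxon1–taxon3: 7/30 sites differ → p ≈ 0.233333, d = −0.75 ln(1 − 0.311111) = 0.279506 ≈ 0.280.
taxon2–taxon3: 7/30 sites differ → p ≈ 0.233333, d = −0.75 ln(1 − 0.311111) = 0.279506 ≈ 0.280.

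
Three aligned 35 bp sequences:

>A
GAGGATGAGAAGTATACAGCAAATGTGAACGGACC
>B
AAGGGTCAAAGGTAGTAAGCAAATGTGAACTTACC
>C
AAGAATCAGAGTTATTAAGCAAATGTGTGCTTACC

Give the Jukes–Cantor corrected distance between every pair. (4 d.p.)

d(A,B) = 0.3597, d(A,C) = 0.4073, d(B,C) = 0.2326

A–B: 10/35 sites differ → p ≈ 0.285714, d = −0.75 ln(1 − 0.380952) = 0.359679 ≈ 0.3597.
A–C: 11/35 sites differ → p ≈ 0.314286, d = −0.75 ln(1 − 0.419048) = 0.407315 ≈ 0.4073.
B–C: 7/35 sites differ → p = 0.2, d = −0.75 ln(1 − 0.266667) = 0.232617 ≈ 0.2326.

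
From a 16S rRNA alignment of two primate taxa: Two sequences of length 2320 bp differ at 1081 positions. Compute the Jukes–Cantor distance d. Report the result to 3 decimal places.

p = 1081/2320 ≈ 0.465948.
d = −(3/4) ln(1 − 4p/3) = −0.75 ln(1 − 0.621264) = −0.75 ln(0.378736)
  = −0.75 × (-0.970916) = 0.728187 substitutions/site.

0.728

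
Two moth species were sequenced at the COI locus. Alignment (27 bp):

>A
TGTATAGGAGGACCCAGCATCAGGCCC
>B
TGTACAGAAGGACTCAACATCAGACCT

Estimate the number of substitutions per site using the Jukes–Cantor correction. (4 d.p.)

The sequences differ at 6 of 27 sites (5, 8, 14, 17, 24, 27), so p = 6/27 ≈ 0.222222.
d = −(3/4) ln(1 − 4p/3) = −0.75 ln(1 − 0.296296) = −0.75 ln(0.703704)
  = −0.75 × (-0.351397) = 0.263548 substitutions/site.

0.2635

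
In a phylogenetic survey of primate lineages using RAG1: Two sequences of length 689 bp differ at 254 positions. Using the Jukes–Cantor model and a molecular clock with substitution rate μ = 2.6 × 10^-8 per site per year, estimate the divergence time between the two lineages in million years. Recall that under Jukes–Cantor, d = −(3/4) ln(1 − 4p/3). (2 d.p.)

p = 254/689 ≈ 0.36865.
d = −(3/4) ln(1 − 4p/3) = −0.75 ln(1 − 0.491533) = −0.75 ln(0.508467)
  = −0.75 × (-0.676355) = 0.507266 substitutions/site.
Under a molecular clock d = 2μt, so t = d/(2μ) = 0.507266 / (2 × 2.6 × 10^-8) = 9.76 million years.

9.76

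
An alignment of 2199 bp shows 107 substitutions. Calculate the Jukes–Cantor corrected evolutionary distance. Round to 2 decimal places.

p = 107/2199 ≈ 0.048658.
d = −(3/4) ln(1 − 4p/3) = −0.75 ln(1 − 0.064877) = −0.75 ln(0.935123)
  = −0.75 × (-0.067077) = 0.050308 substitutions/site.

0.05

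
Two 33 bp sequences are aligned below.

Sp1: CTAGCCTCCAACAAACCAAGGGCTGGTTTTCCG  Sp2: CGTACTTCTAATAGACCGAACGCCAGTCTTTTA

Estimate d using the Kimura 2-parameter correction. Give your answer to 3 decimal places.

Of 33 sites, 13 differences are transitions and 3 are transversions, so P = 13/33 ≈ 0.393939 and Q = 3/33 ≈ 0.090909.
Under the Kimura two-parameter model, d = −½ ln(1 − 2P − Q) − ¼ ln(1 − 2Q).
1 − 2P − Q = 0.121213, giving −½ ln(0.121213) = 1.055103.
1 − 2Q = 0.818182, giving −¼ ln(0.818182) = 0.050168.
d = 1.055103 + 0.050168 = 1.105271.

1.105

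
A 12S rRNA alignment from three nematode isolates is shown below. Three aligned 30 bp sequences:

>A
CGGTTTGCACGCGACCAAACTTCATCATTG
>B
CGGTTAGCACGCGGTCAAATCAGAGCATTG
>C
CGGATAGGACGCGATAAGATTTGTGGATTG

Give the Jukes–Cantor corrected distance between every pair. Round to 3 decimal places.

A–B: 8/30 sites differ → p ≈ 0.266667, d = −0.75 ln(1 − 0.355556) = 0.329526 ≈ 0.330.
A–C: 11/30 sites differ → p ≈ 0.366667, d = −0.75 ln(1 − 0.488889) = 0.503376 ≈ 0.503.
B–C: 9/30 sites differ → p = 0.3, d = −0.75 ln(1 − 0.4) = 0.383119 ≈ 0.383.

d(A,B) = 0.330, d(A,C) = 0.503, d(B,C) = 0.383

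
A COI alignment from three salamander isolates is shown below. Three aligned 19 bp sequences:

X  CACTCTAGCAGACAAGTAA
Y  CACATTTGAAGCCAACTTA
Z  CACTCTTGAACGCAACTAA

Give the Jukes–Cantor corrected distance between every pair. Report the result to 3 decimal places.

d(X,Y) = 0.507, d(X,Z) = 0.324, d(Y,Z) = 0.324

X–Y: 7/19 sites differ → p ≈ 0.368421, d = −0.75 ln(1 − 0.491228) = 0.506816 ≈ 0.507.
X–Z: 5/19 sites differ → p ≈ 0.263158, d = −0.75 ln(1 − 0.350877) = 0.324100 ≈ 0.324.
Y–Z: 5/19 sites differ → p ≈ 0.263158, d = −0.75 ln(1 − 0.350877) = 0.324100 ≈ 0.324.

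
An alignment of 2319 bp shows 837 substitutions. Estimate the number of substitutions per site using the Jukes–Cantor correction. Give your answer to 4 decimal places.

0.4922

p = 837/2319 ≈ 0.360931.
d = −(3/4) ln(1 − 4p/3) = −0.75 ln(1 − 0.481241) = −0.75 ln(0.518759)
  = −0.75 × (-0.656316) = 0.492237 substitutions/site.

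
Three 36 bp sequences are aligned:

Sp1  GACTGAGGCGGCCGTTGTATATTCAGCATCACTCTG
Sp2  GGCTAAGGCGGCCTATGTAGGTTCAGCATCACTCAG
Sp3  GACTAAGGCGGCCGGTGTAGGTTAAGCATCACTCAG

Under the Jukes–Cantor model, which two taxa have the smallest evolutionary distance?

Sp1–Sp2: 7/36 differ, p = 0.194, d = 0.225.
Sp1–Sp3: 6/36 differ, p = 0.167, d = 0.188.
Sp2–Sp3: 4/36 differ, p = 0.111, d = 0.120.
The smallest distance is between Sp2 and Sp3.

Sp2 and Sp3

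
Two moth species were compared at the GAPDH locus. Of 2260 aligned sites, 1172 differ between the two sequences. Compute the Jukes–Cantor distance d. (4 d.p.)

0.8819

p = 1172/2260 ≈ 0.518584.
d = −(3/4) ln(1 − 4p/3) = −0.75 ln(1 − 0.691445) = −0.75 ln(0.308555)
  = −0.75 × (-1.175855) = 0.881891 substitutions/site.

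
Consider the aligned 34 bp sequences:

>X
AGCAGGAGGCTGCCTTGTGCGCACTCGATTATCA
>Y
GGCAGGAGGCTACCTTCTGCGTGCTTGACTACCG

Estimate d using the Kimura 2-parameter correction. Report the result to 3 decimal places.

Of 34 sites, 8 differences are transitions and 1 are transversions, so P = 8/34 ≈ 0.235294 and Q = 1/34 ≈ 0.029412.
Under the Kimura two-parameter model, d = −½ ln(1 − 2P − Q) − ¼ ln(1 − 2Q).
1 − 2P − Q = 0.5, giving −½ ln(0.5) = 0.346574.
1 − 2Q = 0.941176, giving −¼ ln(0.941176) = 0.015156.
d = 0.346574 + 0.015156 = 0.361730.

0.362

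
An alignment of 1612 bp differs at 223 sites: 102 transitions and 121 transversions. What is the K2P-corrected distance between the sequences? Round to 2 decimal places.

0.15

P = 102/1612 ≈ 0.063275 and Q = 121/1612 ≈ 0.075062.
Under the Kimura two-parameter model, d = −½ ln(1 − 2P − Q) − ¼ ln(1 − 2Q).
1 − 2P − Q = 0.798388, giving −½ ln(0.798388) = 0.112580.
1 − 2Q = 0.849876, giving −¼ ln(0.849876) = 0.040666.
d = 0.112580 + 0.040666 = 0.153246.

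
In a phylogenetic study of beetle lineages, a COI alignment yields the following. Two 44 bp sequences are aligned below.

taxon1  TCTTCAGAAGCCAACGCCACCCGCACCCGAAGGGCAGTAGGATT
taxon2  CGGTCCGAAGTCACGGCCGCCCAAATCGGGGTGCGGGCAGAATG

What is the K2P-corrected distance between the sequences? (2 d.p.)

0.78

Of 44 sites, 10 differences are transitions and 11 are transversions, so P = 10/44 ≈ 0.227273 and Q = 11/44 = 0.25.
Under the Kimura two-parameter model, d = −½ ln(1 − 2P − Q) − ¼ ln(1 − 2Q).
1 − 2P − Q = 0.295454, giving −½ ln(0.295454) = 0.609621.
1 − 2Q = 0.5, giving −¼ ln(0.5) = 0.173287.
d = 0.609621 + 0.173287 = 0.782908.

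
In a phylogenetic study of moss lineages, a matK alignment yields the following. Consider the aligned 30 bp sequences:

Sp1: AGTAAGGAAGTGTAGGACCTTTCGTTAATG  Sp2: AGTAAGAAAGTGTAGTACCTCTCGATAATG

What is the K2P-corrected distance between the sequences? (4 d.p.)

Of 30 sites, 2 differences are transitions and 2 are transversions, so P = 2/30 ≈ 0.066667 and Q = 2/30 ≈ 0.066667.
Under the Kimura two-parameter model, d = −½ ln(1 − 2P − Q) − ¼ ln(1 − 2Q).
1 − 2P − Q = 0.799999, giving −½ ln(0.799999) = 0.111572.
1 − 2Q = 0.866666, giving −¼ ln(0.866666) = 0.035775.
d = 0.111572 + 0.035775 = 0.147347.

0.1473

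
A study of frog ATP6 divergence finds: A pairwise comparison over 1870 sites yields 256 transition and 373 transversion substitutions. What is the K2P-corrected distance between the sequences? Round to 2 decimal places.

P = 256/1870 ≈ 0.136898 and Q = 373/1870 ≈ 0.199465.
Under the Kimura two-parameter model, d = −½ ln(1 − 2P − Q) − ¼ ln(1 − 2Q).
1 − 2P − Q = 0.526739, giving −½ ln(0.526739) = 0.320525.
1 − 2Q = 0.60107, giving −¼ ln(0.60107) = 0.127261.
d = 0.320525 + 0.127261 = 0.447786.

0.45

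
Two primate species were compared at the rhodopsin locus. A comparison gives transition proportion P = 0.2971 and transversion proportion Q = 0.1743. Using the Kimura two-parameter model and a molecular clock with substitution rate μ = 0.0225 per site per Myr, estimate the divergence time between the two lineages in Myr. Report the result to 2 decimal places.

Under the Kimura two-parameter model, d = −½ ln(1 − 2P − Q) − ¼ ln(1 − 2Q).
1 − 2P − Q = 0.2315, giving −½ ln(0.2315) = 0.731588.
1 − 2Q = 0.6514, giving −¼ ln(0.6514) = 0.107158.
d = 0.731588 + 0.107158 = 0.838746.
Under a molecular clock d = 2μt, so t = d/(2μ) = 0.838746 / (2 × 0.0225) = 18.64 Myr.

18.64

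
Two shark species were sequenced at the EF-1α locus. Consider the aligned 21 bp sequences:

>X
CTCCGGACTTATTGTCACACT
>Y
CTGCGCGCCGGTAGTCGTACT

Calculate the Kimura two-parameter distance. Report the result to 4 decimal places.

Of 21 sites, 5 differences are transitions and 4 are transversions, so P = 5/21 ≈ 0.238095 and Q = 4/21 ≈ 0.190476.
Under the Kimura two-parameter model, d = −½ ln(1 − 2P − Q) − ¼ ln(1 − 2Q).
1 − 2P − Q = 0.333334, giving −½ ln(0.333334) = 0.549305.
1 − 2Q = 0.619048, giving −¼ ln(0.619048) = 0.119893.
d = 0.549305 + 0.119893 = 0.669198.

0.6692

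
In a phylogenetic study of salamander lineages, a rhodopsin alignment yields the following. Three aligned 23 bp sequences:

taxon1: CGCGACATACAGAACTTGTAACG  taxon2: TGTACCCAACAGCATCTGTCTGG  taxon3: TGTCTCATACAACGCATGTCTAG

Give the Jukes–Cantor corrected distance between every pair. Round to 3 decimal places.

d(taxon1,taxon2) = 0.892, d(taxon1,taxon3) = 0.761, d(taxon2,taxon3) = 0.553

taxon1–taxon2: 12/23 sites differ → p ≈ 0.521739, d = −0.75 ln(1 − 0.695652) = 0.892188 ≈ 0.892.
taxon1–taxon3: 11/23 sites differ → p ≈ 0.478261, d = −0.75 ln(1 − 0.637681) = 0.761423 ≈ 0.761.
taxon2–taxon3: 9/23 sites differ → p ≈ 0.391304, d = −0.75 ln(1 − 0.521739) = 0.553199 ≈ 0.553.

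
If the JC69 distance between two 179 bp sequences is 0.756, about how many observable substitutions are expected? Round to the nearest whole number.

85

Invert JC69: p = (3/4)(1 − e^(−4d/3)) = 0.75 × (1 − e^(-1.008)) = 0.75 × (1 − 0.364948) = 0.476289.
Expected differing sites = pL ≈ 0.476289 × 179 = 85.255731 ≈ 85.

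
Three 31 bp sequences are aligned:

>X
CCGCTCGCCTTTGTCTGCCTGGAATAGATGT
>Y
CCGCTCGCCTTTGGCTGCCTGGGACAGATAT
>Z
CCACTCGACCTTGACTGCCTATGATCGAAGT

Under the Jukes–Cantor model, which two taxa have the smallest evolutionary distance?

X–Y: 4/31 differ, p = 0.129, d = 0.142.
X–Z: 9/31 differ, p = 0.290, d = 0.367.
Y–Z: 10/31 differ, p = 0.323, d = 0.422.
The smallest distance is between X and Y.

X and Y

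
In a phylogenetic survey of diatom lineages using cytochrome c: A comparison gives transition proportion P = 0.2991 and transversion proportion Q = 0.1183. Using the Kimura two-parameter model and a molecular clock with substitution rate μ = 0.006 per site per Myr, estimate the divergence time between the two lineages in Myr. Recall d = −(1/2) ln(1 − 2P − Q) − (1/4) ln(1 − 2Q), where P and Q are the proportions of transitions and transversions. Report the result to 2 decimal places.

58.15

Under the Kimura two-parameter model, d = −½ ln(1 − 2P − Q) − ¼ ln(1 − 2Q).
1 − 2P − Q = 0.2835, giving −½ ln(0.2835) = 0.630272.
1 − 2Q = 0.7634, giving −¼ ln(0.7634) = 0.067493.
d = 0.630272 + 0.067493 = 0.697765.
Under a molecular clock d = 2μt, so t = d/(2μ) = 0.697765 / (2 × 0.006) = 58.15 Myr.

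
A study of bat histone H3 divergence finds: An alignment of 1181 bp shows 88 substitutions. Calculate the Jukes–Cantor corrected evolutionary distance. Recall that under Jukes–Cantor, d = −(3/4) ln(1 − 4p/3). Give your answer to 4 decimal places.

0.0785

p = 88/1181 ≈ 0.074513.
d = −(3/4) ln(1 − 4p/3) = −0.75 ln(1 − 0.099351) = −0.75 ln(0.900649)
  = −0.75 × (-0.104640) = 0.078480 substitutions/site.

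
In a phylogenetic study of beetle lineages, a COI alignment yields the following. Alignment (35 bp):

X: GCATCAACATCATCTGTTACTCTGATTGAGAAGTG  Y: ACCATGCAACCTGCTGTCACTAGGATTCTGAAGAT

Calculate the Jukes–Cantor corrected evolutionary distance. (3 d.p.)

The sequences differ at 17 of 35 sites, so p = 17/35 ≈ 0.485714.
d = −(3/4) ln(1 − 4p/3) = −0.75 ln(1 − 0.647619) = −0.75 ln(0.352381)
  = −0.75 × (-1.043042) = 0.782282 substitutions/site.

0.782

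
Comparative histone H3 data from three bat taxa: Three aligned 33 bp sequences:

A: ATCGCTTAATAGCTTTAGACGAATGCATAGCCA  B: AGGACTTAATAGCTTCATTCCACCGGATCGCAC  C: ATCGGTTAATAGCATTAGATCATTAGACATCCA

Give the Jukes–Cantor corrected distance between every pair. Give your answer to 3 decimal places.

A–B: 13/33 sites differ → p ≈ 0.393939, d = −0.75 ln(1 − 0.525252) = 0.558728 ≈ 0.559.
A–C: 9/33 sites differ → p ≈ 0.272727, d = −0.75 ln(1 − 0.363636) = 0.338988 ≈ 0.339.
B–C: 17/33 sites differ → p ≈ 0.515152, d = −0.75 ln(1 − 0.686869) = 0.870850 ≈ 0.871.

d(A,B) = 0.559, d(A,C) = 0.339, d(B,C) = 0.871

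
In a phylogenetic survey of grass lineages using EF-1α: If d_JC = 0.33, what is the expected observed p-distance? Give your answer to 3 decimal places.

0.267

p = (3/4)(1 − e^(−4d/3)) = 0.75 × (1 − e^(-0.44)) = 0.75 × (1 − 0.644036) = 0.266973.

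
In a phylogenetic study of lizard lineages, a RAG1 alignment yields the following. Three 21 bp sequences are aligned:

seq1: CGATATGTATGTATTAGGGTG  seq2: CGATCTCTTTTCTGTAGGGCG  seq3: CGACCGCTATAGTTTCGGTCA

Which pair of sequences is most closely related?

seq1 and seq2

seq1–seq2: 8/21 differ, p = 0.381, d = 0.532.
seq1–seq3: 11/21 differ, p = 0.524, d = 0.899.
seq2–seq3: 9/21 differ, p = 0.429, d = 0.635.
The smallest distance is between seq1 and seq2.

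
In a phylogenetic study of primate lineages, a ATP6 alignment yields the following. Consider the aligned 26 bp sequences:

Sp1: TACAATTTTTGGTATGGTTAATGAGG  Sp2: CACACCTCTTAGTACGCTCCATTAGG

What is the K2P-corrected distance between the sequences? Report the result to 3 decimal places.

0.570

Of 26 sites, 6 differences are transitions and 4 are transversions, so P = 6/26 ≈ 0.230769 and Q = 4/26 ≈ 0.153846.
Under the Kimura two-parameter model, d = −½ ln(1 − 2P − Q) − ¼ ln(1 − 2Q).
1 − 2P − Q = 0.384616, giving −½ ln(0.384616) = 0.477755.
1 − 2Q = 0.692308, giving −¼ ln(0.692308) = 0.091931.
d = 0.477755 + 0.091931 = 0.569686.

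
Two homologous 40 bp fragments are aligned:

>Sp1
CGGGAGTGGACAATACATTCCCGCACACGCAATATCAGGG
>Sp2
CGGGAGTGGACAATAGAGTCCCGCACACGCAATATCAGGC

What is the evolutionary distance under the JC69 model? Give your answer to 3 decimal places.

The sequences differ at 3 of 40 sites (16, 18, 40), so p = 3/40 = 0.075.
d = −(3/4) ln(1 − 4p/3) = −0.75 ln(1 − 0.1) = −0.75 ln(0.9)
  = −0.75 × (-0.105361) = 0.079021 substitutions/site.

0.079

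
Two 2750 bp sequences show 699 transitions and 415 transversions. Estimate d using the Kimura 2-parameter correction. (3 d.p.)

P = 699/2750 ≈ 0.254182 and Q = 415/2750 ≈ 0.150909.
Under the Kimura two-parameter model, d = −½ ln(1 − 2P − Q) − ¼ ln(1 − 2Q).
1 − 2P − Q = 0.340727, giving −½ ln(0.340727) = 0.538337.
1 − 2Q = 0.698182, giving −¼ ln(0.698182) = 0.089819.
d = 0.538337 + 0.089819 = 0.628156.

0.628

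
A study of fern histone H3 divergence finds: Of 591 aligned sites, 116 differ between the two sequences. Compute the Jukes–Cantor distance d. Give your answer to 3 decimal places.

0.228

p = 116/591 ≈ 0.196277.
d = −(3/4) ln(1 − 4p/3) = −0.75 ln(1 − 0.261703) = −0.75 ln(0.738297)
  = −0.75 × (-0.303409) = 0.227557 substitutions/site.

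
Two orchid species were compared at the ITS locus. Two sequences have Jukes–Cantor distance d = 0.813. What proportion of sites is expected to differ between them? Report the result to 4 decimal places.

p = (3/4)(1 − e^(−4d/3)) = 0.75 × (1 − e^(-1.084)) = 0.75 × (1 − 0.338240) = 0.496320.

0.4963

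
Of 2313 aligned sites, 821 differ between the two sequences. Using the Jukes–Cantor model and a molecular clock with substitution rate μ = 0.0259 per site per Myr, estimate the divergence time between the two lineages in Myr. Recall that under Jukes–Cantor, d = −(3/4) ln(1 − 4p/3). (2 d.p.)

p = 821/2313 ≈ 0.35495.
d = −(3/4) ln(1 − 4p/3) = −0.75 ln(1 − 0.473267) = −0.75 ln(0.526733)
  = −0.75 × (-0.641062) = 0.480797 substitutions/site.
Under a molecular clock d = 2μt, so t = d/(2μ) = 0.480797 / (2 × 0.0259) = 9.28 Myr.

9.28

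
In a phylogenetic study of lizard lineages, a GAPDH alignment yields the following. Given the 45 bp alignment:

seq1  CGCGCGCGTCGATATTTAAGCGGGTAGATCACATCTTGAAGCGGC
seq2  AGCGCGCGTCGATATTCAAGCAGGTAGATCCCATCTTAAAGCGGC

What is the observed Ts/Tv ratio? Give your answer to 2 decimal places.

1.50

Transitions are A↔G and C↔T; transversions are all other mismatches.
Transitions: 3. Transversions: 2.
R = 3/2 = 1.50.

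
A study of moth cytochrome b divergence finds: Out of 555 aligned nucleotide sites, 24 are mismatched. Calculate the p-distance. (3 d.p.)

p = 24/555 = 0.043243… ≈ 0.043 (to 3 d.p.).

0.043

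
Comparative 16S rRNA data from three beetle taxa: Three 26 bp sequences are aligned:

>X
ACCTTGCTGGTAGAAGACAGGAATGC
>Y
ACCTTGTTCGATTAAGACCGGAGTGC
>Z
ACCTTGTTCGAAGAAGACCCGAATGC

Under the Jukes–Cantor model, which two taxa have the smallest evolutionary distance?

Y and Z

X–Y: 7/26 differ, p = 0.269, d = 0.334.
X–Z: 5/26 differ, p = 0.192, d = 0.222.
Y–Z: 4/26 differ, p = 0.154, d = 0.172.
The smallest distance is between Y and Z.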